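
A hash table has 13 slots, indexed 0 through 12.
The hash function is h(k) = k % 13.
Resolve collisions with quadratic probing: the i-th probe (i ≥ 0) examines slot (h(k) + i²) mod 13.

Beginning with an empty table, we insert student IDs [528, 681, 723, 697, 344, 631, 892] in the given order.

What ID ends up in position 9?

528: h=8 => slot 8
681: h=5 => slot 5
723: h=8, probe 8,9 => slot 9
697: h=8, probe 8,9,12 => slot 12
344: h=6 => slot 6
631: h=7 => slot 7
892: h=8, probe 8,9,12,4 => slot 4
Table: [_, _, _, _, 892, 681, 344, 631, 528, 723, _, _, 697]

723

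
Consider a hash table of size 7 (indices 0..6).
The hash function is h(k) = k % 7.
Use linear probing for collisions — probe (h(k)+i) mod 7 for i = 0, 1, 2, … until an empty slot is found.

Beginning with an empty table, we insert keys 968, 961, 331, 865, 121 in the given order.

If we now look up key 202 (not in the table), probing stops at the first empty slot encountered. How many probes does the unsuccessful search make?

Insert 968: h=2, slot 2 empty -> index 2.
Insert 961: h=2, slot 2 occupied -> index 3.
Insert 331: h=2, slots 2,3 occupied -> index 4.
Insert 865: h=4, slot 4 occupied -> index 5.
Insert 121: h=2, slots 2,3,4,5 occupied -> index 6.
Table: [_, _, 968, 961, 331, 865, 121]
Lookup 202: h=6, probe 6,0 → slot 0 empty, not found.

2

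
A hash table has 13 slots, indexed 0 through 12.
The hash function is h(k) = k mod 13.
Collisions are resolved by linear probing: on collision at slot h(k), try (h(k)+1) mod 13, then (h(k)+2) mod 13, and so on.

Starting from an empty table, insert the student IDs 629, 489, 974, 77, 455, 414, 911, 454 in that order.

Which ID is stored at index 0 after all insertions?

629 hashes to 5; slot 5 is free -> place at 5.
489 hashes to 8; slot 8 is free -> place at 8.
974 hashes to 12; slot 12 is free -> place at 12.
77 hashes to 12; 12 taken -> place at 0.
455 hashes to 0; 0 taken -> place at 1.
414 hashes to 11; slot 11 is free -> place at 11.
911 hashes to 1; 1 taken -> place at 2.
454 hashes to 12; 12,0,1,2 taken -> place at 3.
Table: [77, 455, 911, 454, -, 629, -, -, 489, -, -, 414, 974]

77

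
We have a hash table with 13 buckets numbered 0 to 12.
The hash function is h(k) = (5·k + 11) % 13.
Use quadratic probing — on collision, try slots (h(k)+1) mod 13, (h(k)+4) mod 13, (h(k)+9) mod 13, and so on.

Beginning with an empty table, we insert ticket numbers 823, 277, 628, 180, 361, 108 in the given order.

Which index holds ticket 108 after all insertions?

823 hashes to 5; slot 5 is free => place at 5.
277 hashes to 5; 5 taken => place at 6.
628 hashes to 5; 5,6 taken => place at 9.
180 hashes to 1; slot 1 is free => place at 1.
361 hashes to 9; 9 taken => place at 10.
108 hashes to 5; 5,6,9,1 taken => place at 8.
Table: [-, 180, -, -, -, 823, 277, -, 108, 628, 361, -, -]

8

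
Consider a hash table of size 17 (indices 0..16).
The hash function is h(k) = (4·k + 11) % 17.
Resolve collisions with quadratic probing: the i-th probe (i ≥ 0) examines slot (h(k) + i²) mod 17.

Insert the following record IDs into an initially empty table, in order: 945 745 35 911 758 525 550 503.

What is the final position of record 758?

945 hashes to 0; slot 0 is free -> place at 0.
745 hashes to 16; slot 16 is free -> place at 16.
35 hashes to 15; slot 15 is free -> place at 15.
911 hashes to 0; 0 taken -> place at 1.
758 hashes to 0; 0,1 taken -> place at 4.
525 hashes to 3; slot 3 is free -> place at 3.
550 hashes to 1; 1 taken -> place at 2.
503 hashes to 0; 0,1,4 taken -> place at 9.
Table: [945, 911, 550, 525, 758, -, -, -, -, 503, -, -, -, -, -, 35, 745]

4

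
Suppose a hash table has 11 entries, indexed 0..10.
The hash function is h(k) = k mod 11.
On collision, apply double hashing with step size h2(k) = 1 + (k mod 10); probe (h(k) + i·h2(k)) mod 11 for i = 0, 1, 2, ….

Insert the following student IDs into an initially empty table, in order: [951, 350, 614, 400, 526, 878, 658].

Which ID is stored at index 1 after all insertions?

951 hashes to 5; slot 5 is free -> place at 5.
350 hashes to 9; slot 9 is free -> place at 9.
614 hashes to 9, h2=5; 9 taken -> place at 3.
400 hashes to 4; slot 4 is free -> place at 4.
526 hashes to 9, h2=7; 9,5 taken -> place at 1.
878 hashes to 9, h2=9; 9 taken -> place at 7.
658 hashes to 9, h2=9; 9,7,5,3,1 taken -> place at 10.
Table: [., 526, ., 614, 400, 951, ., 878, ., 350, 658]

526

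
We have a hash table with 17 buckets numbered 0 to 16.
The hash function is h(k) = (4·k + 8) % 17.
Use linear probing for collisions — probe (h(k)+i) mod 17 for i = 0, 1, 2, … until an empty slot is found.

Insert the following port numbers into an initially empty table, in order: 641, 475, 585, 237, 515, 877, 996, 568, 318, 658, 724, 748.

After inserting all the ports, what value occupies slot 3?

568

641: h=5 → slot 5
475: h=4 → slot 4
585: h=2 → slot 2
237: h=4, probe 4,5,6 → slot 6
515: h=11 → slot 11
877: h=14 → slot 14
996: h=14, probe 14,15 → slot 15
568: h=2, probe 2,3 → slot 3
318: h=5, probe 5,6,7 → slot 7
658: h=5, probe 5,6,7,8 → slot 8
724: h=14, probe 14,15,16 → slot 16
748: h=8, probe 8,9 → slot 9
Table: [_, _, 585, 568, 475, 641, 237, 318, 658, 748, _, 515, _, _, 877, 996, 724]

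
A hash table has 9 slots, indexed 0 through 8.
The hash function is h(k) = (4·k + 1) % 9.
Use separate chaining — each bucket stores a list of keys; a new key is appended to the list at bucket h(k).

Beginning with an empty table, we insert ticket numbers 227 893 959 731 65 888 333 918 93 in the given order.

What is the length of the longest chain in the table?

4

227 → bucket 0
893 → bucket 0 (collision)
959 → bucket 3
731 → bucket 0 (collision)
65 → bucket 0 (collision)
888 → bucket 7
333 → bucket 1
918 → bucket 1 (collision)
93 → bucket 4
Final buckets:
0: 227 -> 893 -> 731 -> 65
1: 333 -> 918
2: —
3: 959
4: 93
5: —
6: —
7: 888
8: —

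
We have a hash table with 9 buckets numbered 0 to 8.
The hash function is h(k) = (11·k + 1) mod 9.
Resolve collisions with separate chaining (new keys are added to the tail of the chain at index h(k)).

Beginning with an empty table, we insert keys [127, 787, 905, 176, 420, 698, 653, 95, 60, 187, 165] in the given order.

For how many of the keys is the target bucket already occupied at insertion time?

5

Insert 127: h=3, bucket 3 empty -> new chain.
Insert 787: h=0, bucket 0 empty -> new chain.
Insert 905: h=2, bucket 2 empty -> new chain.
Insert 176: h=2, bucket 2 nonempty -> append to chain.
Insert 420: h=4, bucket 4 empty -> new chain.
Insert 698: h=2, bucket 2 nonempty -> append to chain.
Insert 653: h=2, bucket 2 nonempty -> append to chain.
Insert 95: h=2, bucket 2 nonempty -> append to chain.
Insert 60: h=4, bucket 4 nonempty -> append to chain.
Insert 187: h=6, bucket 6 empty -> new chain.
Insert 165: h=7, bucket 7 empty -> new chain.
Final buckets:
0: 787
1: _
2: 905 -> 176 -> 698 -> 653 -> 95
3: 127
4: 420 -> 60
5: _
6: 187
7: 165
8: _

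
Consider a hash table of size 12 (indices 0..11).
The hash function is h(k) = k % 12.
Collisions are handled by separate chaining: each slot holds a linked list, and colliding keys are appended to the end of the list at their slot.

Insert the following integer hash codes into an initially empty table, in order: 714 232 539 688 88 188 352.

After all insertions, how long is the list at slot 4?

4

Insert 714: h=6, bucket 6 empty -> new chain.
Insert 232: h=4, bucket 4 empty -> new chain.
Insert 539: h=11, bucket 11 empty -> new chain.
Insert 688: h=4, bucket 4 nonempty -> append to chain.
Insert 88: h=4, bucket 4 nonempty -> append to chain.
Insert 188: h=8, bucket 8 empty -> new chain.
Insert 352: h=4, bucket 4 nonempty -> append to chain.
Final buckets:
0: -
1: -
2: -
3: -
4: 232 -> 688 -> 88 -> 352
5: -
6: 714
7: -
8: 188
9: -
10: -
11: 539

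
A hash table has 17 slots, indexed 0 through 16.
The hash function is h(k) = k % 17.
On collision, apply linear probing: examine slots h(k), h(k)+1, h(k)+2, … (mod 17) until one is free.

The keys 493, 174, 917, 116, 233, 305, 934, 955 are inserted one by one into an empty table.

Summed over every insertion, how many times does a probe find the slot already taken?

5

493: h=0 -> slot 0
174: h=4 -> slot 4
917: h=16 -> slot 16
116: h=14 -> slot 14
233: h=12 -> slot 12
305: h=16, probe 16,0,1 -> slot 1
934: h=16, probe 16,0,1,2 -> slot 2
955: h=3 -> slot 3
Table: [493, 305, 934, 955, 174, _, _, _, _, _, _, _, 233, _, 116, _, 917]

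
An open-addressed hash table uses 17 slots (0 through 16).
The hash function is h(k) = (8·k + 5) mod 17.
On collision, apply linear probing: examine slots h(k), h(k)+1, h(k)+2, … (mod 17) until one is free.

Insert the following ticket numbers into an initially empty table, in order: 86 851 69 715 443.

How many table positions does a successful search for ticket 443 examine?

Insert 86: h=13, slot 13 empty -> index 13.
Insert 851: h=13, slot 13 occupied -> index 14.
Insert 69: h=13, slots 13,14 occupied -> index 15.
Insert 715: h=13, slots 13,14,15 occupied -> index 16.
Insert 443: h=13, slots 13,14,15,16 occupied -> index 0.
Table: [443, ∅, ∅, ∅, ∅, ∅, ∅, ∅, ∅, ∅, ∅, ∅, ∅, 86, 851, 69, 715]
Lookup 443: h=13, probe 13,14,15,16,0 → found at 0.

5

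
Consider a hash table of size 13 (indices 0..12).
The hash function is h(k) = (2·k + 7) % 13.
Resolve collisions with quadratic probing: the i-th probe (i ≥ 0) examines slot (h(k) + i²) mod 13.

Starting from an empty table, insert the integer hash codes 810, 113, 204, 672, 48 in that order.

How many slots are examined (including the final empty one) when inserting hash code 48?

810 hashes to 2; slot 2 is free → place at 2.
113 hashes to 12; slot 12 is free → place at 12.
204 hashes to 12; 12 taken → place at 0.
672 hashes to 12; 12,0 taken → place at 3.
48 hashes to 12; 12,0,3 taken → place at 8.
Table: [204, ∅, 810, 672, ∅, ∅, ∅, ∅, 48, ∅, ∅, ∅, 113]

4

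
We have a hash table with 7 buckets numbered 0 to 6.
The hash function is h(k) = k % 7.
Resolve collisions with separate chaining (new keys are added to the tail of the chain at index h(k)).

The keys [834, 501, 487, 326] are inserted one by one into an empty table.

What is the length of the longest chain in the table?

Insert 834: h=1, bucket 1 empty -> new chain.
Insert 501: h=4, bucket 4 empty -> new chain.
Insert 487: h=4, bucket 4 nonempty -> append to chain.
Insert 326: h=4, bucket 4 nonempty -> append to chain.
Final buckets:
0: _
1: 834
2: _
3: _
4: 501 -> 487 -> 326
5: _
6: _

3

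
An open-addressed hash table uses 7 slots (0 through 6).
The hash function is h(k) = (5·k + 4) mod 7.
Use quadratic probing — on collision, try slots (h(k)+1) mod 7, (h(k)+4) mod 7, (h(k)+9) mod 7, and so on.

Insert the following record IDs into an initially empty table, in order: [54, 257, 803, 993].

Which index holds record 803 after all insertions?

5

54: h=1 => slot 1
257: h=1, probe 1,2 => slot 2
803: h=1, probe 1,2,5 => slot 5
993: h=6 => slot 6
Table: [., 54, 257, ., ., 803, 993]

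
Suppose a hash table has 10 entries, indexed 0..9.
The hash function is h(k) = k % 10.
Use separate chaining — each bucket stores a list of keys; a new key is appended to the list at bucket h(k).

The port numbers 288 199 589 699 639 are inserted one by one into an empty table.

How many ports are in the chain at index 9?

4

Insert 288: h=8, bucket 8 empty → new chain.
Insert 199: h=9, bucket 9 empty → new chain.
Insert 589: h=9, bucket 9 nonempty → append to chain.
Insert 699: h=9, bucket 9 nonempty → append to chain.
Insert 639: h=9, bucket 9 nonempty → append to chain.
Final buckets:
0: ∅
1: ∅
2: ∅
3: ∅
4: ∅
5: ∅
6: ∅
7: ∅
8: 288
9: 199 -> 589 -> 699 -> 639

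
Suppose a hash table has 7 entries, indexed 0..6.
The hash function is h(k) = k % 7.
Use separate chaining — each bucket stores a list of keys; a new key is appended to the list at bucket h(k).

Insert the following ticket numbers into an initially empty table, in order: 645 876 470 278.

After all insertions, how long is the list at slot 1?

3

645 -> bucket 1
876 -> bucket 1 (collision)
470 -> bucket 1 (collision)
278 -> bucket 5
Final buckets:
0: ∅
1: 645 -> 876 -> 470
2: ∅
3: ∅
4: ∅
5: 278
6: ∅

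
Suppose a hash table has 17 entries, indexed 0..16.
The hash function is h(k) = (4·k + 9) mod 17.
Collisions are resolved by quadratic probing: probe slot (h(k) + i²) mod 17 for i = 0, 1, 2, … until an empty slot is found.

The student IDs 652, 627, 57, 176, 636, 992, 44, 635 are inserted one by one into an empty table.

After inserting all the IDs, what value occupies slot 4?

652 hashes to 16; slot 16 is free -> place at 16.
627 hashes to 1; slot 1 is free -> place at 1.
57 hashes to 16; 16 taken -> place at 0.
176 hashes to 16; 16,0 taken -> place at 3.
636 hashes to 3; 3 taken -> place at 4.
992 hashes to 16; 16,0,3 taken -> place at 8.
44 hashes to 15; slot 15 is free -> place at 15.
635 hashes to 16; 16,0,3,8,15 taken -> place at 7.
Table: [57, 627, ., 176, 636, ., ., 635, 992, ., ., ., ., ., ., 44, 652]

636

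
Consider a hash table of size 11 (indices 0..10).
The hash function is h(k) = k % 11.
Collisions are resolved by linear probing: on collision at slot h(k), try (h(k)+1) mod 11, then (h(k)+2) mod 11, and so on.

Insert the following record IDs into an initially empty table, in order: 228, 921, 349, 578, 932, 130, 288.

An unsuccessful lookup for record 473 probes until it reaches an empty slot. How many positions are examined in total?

228: h=8 -> slot 8
921: h=8, probe 8,9 -> slot 9
349: h=8, probe 8,9,10 -> slot 10
578: h=6 -> slot 6
932: h=8, probe 8,9,10,0 -> slot 0
130: h=9, probe 9,10,0,1 -> slot 1
288: h=2 -> slot 2
Table: [932, 130, 288, -, -, -, 578, -, 228, 921, 349]
Lookup 473: h=0, probe 0,1,2,3 → slot 3 empty, not found.

4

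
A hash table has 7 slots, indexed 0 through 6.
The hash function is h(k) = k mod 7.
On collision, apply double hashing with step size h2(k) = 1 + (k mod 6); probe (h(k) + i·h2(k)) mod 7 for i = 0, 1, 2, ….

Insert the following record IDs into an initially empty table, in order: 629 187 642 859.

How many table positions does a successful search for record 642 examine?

629: h=6 -> slot 6
187: h=5 -> slot 5
642: h=5, h2=1, probe 5,6,0 -> slot 0
859: h=5, h2=2, probe 5,0,2 -> slot 2
Table: [642, —, 859, —, —, 187, 629]
Lookup 642: h=5, h2=1, probe 5,6,0 → found at 0.

3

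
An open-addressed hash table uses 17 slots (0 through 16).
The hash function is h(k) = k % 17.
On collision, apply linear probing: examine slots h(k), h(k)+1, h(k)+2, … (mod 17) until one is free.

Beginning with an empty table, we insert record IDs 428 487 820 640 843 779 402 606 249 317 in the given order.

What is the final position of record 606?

428: h=3 → slot 3
487: h=11 → slot 11
820: h=4 → slot 4
640: h=11, probe 11,12 → slot 12
843: h=10 → slot 10
779: h=14 → slot 14
402: h=11, probe 11,12,13 → slot 13
606: h=11, probe 11,12,13,14,15 → slot 15
249: h=11, probe 11,12,13,14,15,16 → slot 16
317: h=11, probe 11,12,13,14,15,16,0 → slot 0
Table: [317, ∅, ∅, 428, 820, ∅, ∅, ∅, ∅, ∅, 843, 487, 640, 402, 779, 606, 249]

15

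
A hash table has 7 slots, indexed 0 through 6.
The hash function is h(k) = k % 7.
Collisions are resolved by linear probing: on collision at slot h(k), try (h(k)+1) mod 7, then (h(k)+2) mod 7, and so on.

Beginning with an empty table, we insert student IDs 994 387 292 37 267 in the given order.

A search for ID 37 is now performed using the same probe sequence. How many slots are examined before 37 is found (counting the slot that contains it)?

2

994 hashes to 0; slot 0 is free -> place at 0.
387 hashes to 2; slot 2 is free -> place at 2.
292 hashes to 5; slot 5 is free -> place at 5.
37 hashes to 2; 2 taken -> place at 3.
267 hashes to 1; slot 1 is free -> place at 1.
Table: [994, 267, 387, 37, ∅, 292, ∅]
Lookup 37: h=2, probe 2,3 → found at 3.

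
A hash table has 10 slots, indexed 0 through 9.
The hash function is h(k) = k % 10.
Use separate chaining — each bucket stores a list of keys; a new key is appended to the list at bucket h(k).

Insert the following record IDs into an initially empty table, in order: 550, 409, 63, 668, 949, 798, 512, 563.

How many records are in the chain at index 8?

2

Insert 550: h=0, bucket 0 empty → new chain.
Insert 409: h=9, bucket 9 empty → new chain.
Insert 63: h=3, bucket 3 empty → new chain.
Insert 668: h=8, bucket 8 empty → new chain.
Insert 949: h=9, bucket 9 nonempty → append to chain.
Insert 798: h=8, bucket 8 nonempty → append to chain.
Insert 512: h=2, bucket 2 empty → new chain.
Insert 563: h=3, bucket 3 nonempty → append to chain.
Final buckets:
0: 550
1: ∅
2: 512
3: 63 -> 563
4: ∅
5: ∅
6: ∅
7: ∅
8: 668 -> 798
9: 409 -> 949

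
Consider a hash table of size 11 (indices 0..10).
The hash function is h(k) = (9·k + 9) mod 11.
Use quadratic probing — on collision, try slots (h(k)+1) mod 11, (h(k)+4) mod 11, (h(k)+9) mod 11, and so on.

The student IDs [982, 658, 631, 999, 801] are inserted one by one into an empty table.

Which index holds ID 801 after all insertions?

Insert 982: h=3, slot 3 empty → index 3.
Insert 658: h=2, slot 2 empty → index 2.
Insert 631: h=1, slot 1 empty → index 1.
Insert 999: h=2, slots 2,3 occupied → index 6.
Insert 801: h=2, slots 2,3,6 occupied → index 0.
Table: [801, 631, 658, 982, _, _, 999, _, _, _, _]

0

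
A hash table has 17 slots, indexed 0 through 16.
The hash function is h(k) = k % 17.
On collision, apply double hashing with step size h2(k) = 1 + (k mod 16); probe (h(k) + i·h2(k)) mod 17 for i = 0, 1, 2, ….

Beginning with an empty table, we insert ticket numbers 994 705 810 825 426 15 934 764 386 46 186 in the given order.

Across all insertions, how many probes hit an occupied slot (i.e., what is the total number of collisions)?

994 hashes to 8; slot 8 is free → place at 8.
705 hashes to 8, h2=2; 8 taken → place at 10.
810 hashes to 11; slot 11 is free → place at 11.
825 hashes to 9; slot 9 is free → place at 9.
426 hashes to 1; slot 1 is free → place at 1.
15 hashes to 15; slot 15 is free → place at 15.
934 hashes to 16; slot 16 is free → place at 16.
764 hashes to 16, h2=13; 16 taken → place at 12.
386 hashes to 12, h2=3; 12,15,1 taken → place at 4.
46 hashes to 12, h2=15; 12,10,8 taken → place at 6.
186 hashes to 16, h2=11; 16,10,4,15,9 taken → place at 3.
Table: [., 426, ., 186, 386, ., 46, ., 994, 825, 705, 810, 764, ., ., 15, 934]

13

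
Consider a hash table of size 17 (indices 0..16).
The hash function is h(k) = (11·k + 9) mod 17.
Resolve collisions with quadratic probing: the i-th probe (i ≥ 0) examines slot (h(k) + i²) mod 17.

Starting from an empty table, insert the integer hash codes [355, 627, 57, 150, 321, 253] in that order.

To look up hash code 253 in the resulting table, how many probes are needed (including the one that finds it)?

4

355: h=4 => slot 4
627: h=4, probe 4,5 => slot 5
57: h=7 => slot 7
150: h=10 => slot 10
321: h=4, probe 4,5,8 => slot 8
253: h=4, probe 4,5,8,13 => slot 13
Table: [_, _, _, _, 355, 627, _, 57, 321, _, 150, _, _, 253, _, _, _]
Lookup 253: h=4, probe 4,5,8,13 → found at 13.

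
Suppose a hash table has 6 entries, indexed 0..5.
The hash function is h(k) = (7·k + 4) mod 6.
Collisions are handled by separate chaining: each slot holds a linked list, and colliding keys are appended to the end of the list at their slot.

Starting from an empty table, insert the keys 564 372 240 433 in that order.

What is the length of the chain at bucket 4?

564 -> bucket 4
372 -> bucket 4 (collision)
240 -> bucket 4 (collision)
433 -> bucket 5
Final buckets:
0: —
1: —
2: —
3: —
4: 564 -> 372 -> 240
5: 433

3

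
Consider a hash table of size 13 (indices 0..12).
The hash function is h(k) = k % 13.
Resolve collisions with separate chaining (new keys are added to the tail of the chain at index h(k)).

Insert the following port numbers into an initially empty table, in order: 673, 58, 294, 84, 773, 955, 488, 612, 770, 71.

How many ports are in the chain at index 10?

1

Insert 673: h=10, bucket 10 empty → new chain.
Insert 58: h=6, bucket 6 empty → new chain.
Insert 294: h=8, bucket 8 empty → new chain.
Insert 84: h=6, bucket 6 nonempty → append to chain.
Insert 773: h=6, bucket 6 nonempty → append to chain.
Insert 955: h=6, bucket 6 nonempty → append to chain.
Insert 488: h=7, bucket 7 empty → new chain.
Insert 612: h=1, bucket 1 empty → new chain.
Insert 770: h=3, bucket 3 empty → new chain.
Insert 71: h=6, bucket 6 nonempty → append to chain.
Final buckets:
0: ∅
1: 612
2: ∅
3: 770
4: ∅
5: ∅
6: 58 -> 84 -> 773 -> 955 -> 71
7: 488
8: 294
9: ∅
10: 673
11: ∅
12: ∅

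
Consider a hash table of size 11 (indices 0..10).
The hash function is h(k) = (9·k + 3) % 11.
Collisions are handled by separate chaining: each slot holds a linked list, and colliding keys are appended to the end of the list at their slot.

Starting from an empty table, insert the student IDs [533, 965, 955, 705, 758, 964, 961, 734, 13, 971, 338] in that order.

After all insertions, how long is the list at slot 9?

533 -> bucket 4
965 -> bucket 9
955 -> bucket 7
705 -> bucket 1
758 -> bucket 5
964 -> bucket 0
961 -> bucket 6
734 -> bucket 9 (collision)
13 -> bucket 10
971 -> bucket 8
338 -> bucket 9 (collision)
Final buckets:
0: 964
1: 705
2: .
3: .
4: 533
5: 758
6: 961
7: 955
8: 971
9: 965 -> 734 -> 338
10: 13

3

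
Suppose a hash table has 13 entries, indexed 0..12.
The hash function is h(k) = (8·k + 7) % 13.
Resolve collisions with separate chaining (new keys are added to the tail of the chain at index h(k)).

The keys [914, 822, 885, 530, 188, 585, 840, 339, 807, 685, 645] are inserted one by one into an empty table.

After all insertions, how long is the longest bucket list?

3

Insert 914: h=0, bucket 0 empty -> new chain.
Insert 822: h=5, bucket 5 empty -> new chain.
Insert 885: h=2, bucket 2 empty -> new chain.
Insert 530: h=9, bucket 9 empty -> new chain.
Insert 188: h=3, bucket 3 empty -> new chain.
Insert 585: h=7, bucket 7 empty -> new chain.
Insert 840: h=6, bucket 6 empty -> new chain.
Insert 339: h=2, bucket 2 nonempty -> append to chain.
Insert 807: h=2, bucket 2 nonempty -> append to chain.
Insert 685: h=1, bucket 1 empty -> new chain.
Insert 645: h=6, bucket 6 nonempty -> append to chain.
Final buckets:
0: 914
1: 685
2: 885 -> 339 -> 807
3: 188
4: _
5: 822
6: 840 -> 645
7: 585
8: _
9: 530
10: _
11: _
12: _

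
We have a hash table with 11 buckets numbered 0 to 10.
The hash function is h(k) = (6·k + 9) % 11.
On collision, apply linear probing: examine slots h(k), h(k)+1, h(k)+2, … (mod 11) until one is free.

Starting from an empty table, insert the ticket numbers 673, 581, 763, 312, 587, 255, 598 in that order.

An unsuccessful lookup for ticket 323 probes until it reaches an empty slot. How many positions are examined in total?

6

Insert 673: h=10, slot 10 empty -> index 10.
Insert 581: h=8, slot 8 empty -> index 8.
Insert 763: h=0, slot 0 empty -> index 0.
Insert 312: h=0, slot 0 occupied -> index 1.
Insert 587: h=0, slots 0,1 occupied -> index 2.
Insert 255: h=10, slots 10,0,1,2 occupied -> index 3.
Insert 598: h=0, slots 0,1,2,3 occupied -> index 4.
Table: [763, 312, 587, 255, 598, —, —, —, 581, —, 673]
Lookup 323: h=0, probe 0,1,2,3,4,5 → slot 5 empty, not found.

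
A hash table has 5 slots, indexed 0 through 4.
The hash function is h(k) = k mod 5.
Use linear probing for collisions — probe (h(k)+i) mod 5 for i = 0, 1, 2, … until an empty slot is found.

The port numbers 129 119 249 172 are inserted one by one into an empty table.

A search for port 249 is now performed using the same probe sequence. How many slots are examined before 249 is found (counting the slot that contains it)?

3

129: h=4 -> slot 4
119: h=4, probe 4,0 -> slot 0
249: h=4, probe 4,0,1 -> slot 1
172: h=2 -> slot 2
Table: [119, 249, 172, ∅, 129]
Lookup 249: h=4, probe 4,0,1 → found at 1.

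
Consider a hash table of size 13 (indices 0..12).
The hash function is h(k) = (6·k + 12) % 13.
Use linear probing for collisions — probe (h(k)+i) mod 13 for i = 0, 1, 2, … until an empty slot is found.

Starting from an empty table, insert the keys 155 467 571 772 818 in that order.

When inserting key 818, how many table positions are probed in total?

4

155: h=6 -> slot 6
467: h=6, probe 6,7 -> slot 7
571: h=6, probe 6,7,8 -> slot 8
772: h=3 -> slot 3
818: h=6, probe 6,7,8,9 -> slot 9
Table: [_, _, _, 772, _, _, 155, 467, 571, 818, _, _, _]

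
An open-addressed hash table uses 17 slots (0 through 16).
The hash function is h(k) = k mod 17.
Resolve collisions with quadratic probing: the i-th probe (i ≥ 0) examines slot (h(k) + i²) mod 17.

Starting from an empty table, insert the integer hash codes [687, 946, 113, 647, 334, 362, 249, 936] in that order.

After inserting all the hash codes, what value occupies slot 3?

687: h=7 => slot 7
946: h=11 => slot 11
113: h=11, probe 11,12 => slot 12
647: h=1 => slot 1
334: h=11, probe 11,12,15 => slot 15
362: h=5 => slot 5
249: h=11, probe 11,12,15,3 => slot 3
936: h=1, probe 1,2 => slot 2
Table: [-, 647, 936, 249, -, 362, -, 687, -, -, -, 946, 113, -, -, 334, -]

249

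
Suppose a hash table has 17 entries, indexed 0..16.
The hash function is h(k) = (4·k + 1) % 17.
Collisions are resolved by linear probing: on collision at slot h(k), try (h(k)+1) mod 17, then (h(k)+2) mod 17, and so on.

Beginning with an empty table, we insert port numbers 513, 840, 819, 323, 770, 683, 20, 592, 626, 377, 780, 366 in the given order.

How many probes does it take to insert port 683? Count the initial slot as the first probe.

513: h=13 => slot 13
840: h=12 => slot 12
819: h=13, probe 13,14 => slot 14
323: h=1 => slot 1
770: h=4 => slot 4
683: h=13, probe 13,14,15 => slot 15
20: h=13, probe 13,14,15,16 => slot 16
592: h=6 => slot 6
626: h=6, probe 6,7 => slot 7
377: h=13, probe 13,14,15,16,0 => slot 0
780: h=10 => slot 10
366: h=3 => slot 3
Table: [377, 323, ∅, 366, 770, ∅, 592, 626, ∅, ∅, 780, ∅, 840, 513, 819, 683, 20]

3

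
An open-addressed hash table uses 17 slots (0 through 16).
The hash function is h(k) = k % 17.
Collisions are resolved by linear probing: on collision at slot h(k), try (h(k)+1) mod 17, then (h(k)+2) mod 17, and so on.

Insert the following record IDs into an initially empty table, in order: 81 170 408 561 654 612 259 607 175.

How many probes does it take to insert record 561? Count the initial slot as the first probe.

3

81 hashes to 13; slot 13 is free => place at 13.
170 hashes to 0; slot 0 is free => place at 0.
408 hashes to 0; 0 taken => place at 1.
561 hashes to 0; 0,1 taken => place at 2.
654 hashes to 8; slot 8 is free => place at 8.
612 hashes to 0; 0,1,2 taken => place at 3.
259 hashes to 4; slot 4 is free => place at 4.
607 hashes to 12; slot 12 is free => place at 12.
175 hashes to 5; slot 5 is free => place at 5.
Table: [170, 408, 561, 612, 259, 175, _, _, 654, _, _, _, 607, 81, _, _, _]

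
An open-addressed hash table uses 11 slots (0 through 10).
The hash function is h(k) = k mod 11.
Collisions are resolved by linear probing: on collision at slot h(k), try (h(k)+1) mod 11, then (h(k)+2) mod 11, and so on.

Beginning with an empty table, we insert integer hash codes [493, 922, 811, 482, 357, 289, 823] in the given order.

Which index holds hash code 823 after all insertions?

1

493 hashes to 9; slot 9 is free => place at 9.
922 hashes to 9; 9 taken => place at 10.
811 hashes to 8; slot 8 is free => place at 8.
482 hashes to 9; 9,10 taken => place at 0.
357 hashes to 5; slot 5 is free => place at 5.
289 hashes to 3; slot 3 is free => place at 3.
823 hashes to 9; 9,10,0 taken => place at 1.
Table: [482, 823, —, 289, —, 357, —, —, 811, 493, 922]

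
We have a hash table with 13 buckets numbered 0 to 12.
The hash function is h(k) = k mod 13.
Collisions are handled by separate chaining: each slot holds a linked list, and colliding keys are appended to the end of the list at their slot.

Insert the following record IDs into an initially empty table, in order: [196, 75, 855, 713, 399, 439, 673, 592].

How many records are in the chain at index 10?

Insert 196: h=1, bucket 1 empty → new chain.
Insert 75: h=10, bucket 10 empty → new chain.
Insert 855: h=10, bucket 10 nonempty → append to chain.
Insert 713: h=11, bucket 11 empty → new chain.
Insert 399: h=9, bucket 9 empty → new chain.
Insert 439: h=10, bucket 10 nonempty → append to chain.
Insert 673: h=10, bucket 10 nonempty → append to chain.
Insert 592: h=7, bucket 7 empty → new chain.
Final buckets:
0: _
1: 196
2: _
3: _
4: _
5: _
6: _
7: 592
8: _
9: 399
10: 75 -> 855 -> 439 -> 673
11: 713
12: _

4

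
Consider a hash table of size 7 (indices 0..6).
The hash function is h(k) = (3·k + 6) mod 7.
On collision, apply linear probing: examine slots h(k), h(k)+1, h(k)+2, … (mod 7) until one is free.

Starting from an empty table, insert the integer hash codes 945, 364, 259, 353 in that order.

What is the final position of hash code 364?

945: h=6 → slot 6
364: h=6, probe 6,0 → slot 0
259: h=6, probe 6,0,1 → slot 1
353: h=1, probe 1,2 → slot 2
Table: [364, 259, 353, _, _, _, 945]

0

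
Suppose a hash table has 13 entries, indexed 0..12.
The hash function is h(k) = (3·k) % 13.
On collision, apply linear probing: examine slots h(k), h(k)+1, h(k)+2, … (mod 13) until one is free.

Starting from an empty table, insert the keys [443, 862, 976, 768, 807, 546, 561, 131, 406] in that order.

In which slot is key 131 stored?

443: h=3 → slot 3
862: h=12 → slot 12
976: h=3, probe 3,4 → slot 4
768: h=3, probe 3,4,5 → slot 5
807: h=3, probe 3,4,5,6 → slot 6
546: h=0 → slot 0
561: h=6, probe 6,7 → slot 7
131: h=3, probe 3,4,5,6,7,8 → slot 8
406: h=9 → slot 9
Table: [546, —, —, 443, 976, 768, 807, 561, 131, 406, —, —, 862]

8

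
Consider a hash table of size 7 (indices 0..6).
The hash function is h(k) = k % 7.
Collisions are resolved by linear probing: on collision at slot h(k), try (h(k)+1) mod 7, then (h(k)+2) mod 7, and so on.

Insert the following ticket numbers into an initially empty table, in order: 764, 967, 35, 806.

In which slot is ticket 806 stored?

764 hashes to 1; slot 1 is free => place at 1.
967 hashes to 1; 1 taken => place at 2.
35 hashes to 0; slot 0 is free => place at 0.
806 hashes to 1; 1,2 taken => place at 3.
Table: [35, 764, 967, 806, -, -, -]

3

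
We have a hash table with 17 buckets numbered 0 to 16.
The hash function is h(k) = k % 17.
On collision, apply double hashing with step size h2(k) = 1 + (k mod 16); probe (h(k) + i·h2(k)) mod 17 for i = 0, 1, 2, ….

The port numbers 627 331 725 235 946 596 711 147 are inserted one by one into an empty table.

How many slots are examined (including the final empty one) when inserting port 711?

2

627 hashes to 15; slot 15 is free => place at 15.
331 hashes to 8; slot 8 is free => place at 8.
725 hashes to 11; slot 11 is free => place at 11.
235 hashes to 14; slot 14 is free => place at 14.
946 hashes to 11, h2=3; 11,14 taken => place at 0.
596 hashes to 1; slot 1 is free => place at 1.
711 hashes to 14, h2=8; 14 taken => place at 5.
147 hashes to 11, h2=4; 11,15 taken => place at 2.
Table: [946, 596, 147, _, _, 711, _, _, 331, _, _, 725, _, _, 235, 627, _]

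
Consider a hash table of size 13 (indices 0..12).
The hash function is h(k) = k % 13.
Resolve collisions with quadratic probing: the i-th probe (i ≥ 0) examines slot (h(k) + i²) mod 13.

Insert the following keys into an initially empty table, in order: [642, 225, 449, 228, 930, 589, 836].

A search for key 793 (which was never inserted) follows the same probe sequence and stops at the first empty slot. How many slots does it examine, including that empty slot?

642 hashes to 5; slot 5 is free → place at 5.
225 hashes to 4; slot 4 is free → place at 4.
449 hashes to 7; slot 7 is free → place at 7.
228 hashes to 7; 7 taken → place at 8.
930 hashes to 7; 7,8 taken → place at 11.
589 hashes to 4; 4,5,8 taken → place at 0.
836 hashes to 4; 4,5,8,0,7 taken → place at 3.
Table: [589, _, _, 836, 225, 642, _, 449, 228, _, _, 930, _]
Lookup 793: h=0, probe 0,1 → slot 1 empty, not found.

2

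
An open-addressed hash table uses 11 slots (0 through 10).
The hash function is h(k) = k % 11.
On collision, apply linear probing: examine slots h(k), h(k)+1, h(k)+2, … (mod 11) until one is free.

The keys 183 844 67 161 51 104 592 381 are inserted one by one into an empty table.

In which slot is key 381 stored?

Insert 183: h=7, slot 7 empty -> index 7.
Insert 844: h=8, slot 8 empty -> index 8.
Insert 67: h=1, slot 1 empty -> index 1.
Insert 161: h=7, slots 7,8 occupied -> index 9.
Insert 51: h=7, slots 7,8,9 occupied -> index 10.
Insert 104: h=5, slot 5 empty -> index 5.
Insert 592: h=9, slots 9,10 occupied -> index 0.
Insert 381: h=7, slots 7,8,9,10,0,1 occupied -> index 2.
Table: [592, 67, 381, _, _, 104, _, 183, 844, 161, 51]

2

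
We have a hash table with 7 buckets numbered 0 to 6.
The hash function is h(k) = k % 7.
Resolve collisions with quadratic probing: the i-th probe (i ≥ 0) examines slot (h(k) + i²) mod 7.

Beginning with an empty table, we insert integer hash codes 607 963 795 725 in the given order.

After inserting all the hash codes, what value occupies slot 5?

Insert 607: h=5, slot 5 empty => index 5.
Insert 963: h=4, slot 4 empty => index 4.
Insert 795: h=4, slots 4,5 occupied => index 1.
Insert 725: h=4, slots 4,5,1 occupied => index 6.
Table: [∅, 795, ∅, ∅, 963, 607, 725]

607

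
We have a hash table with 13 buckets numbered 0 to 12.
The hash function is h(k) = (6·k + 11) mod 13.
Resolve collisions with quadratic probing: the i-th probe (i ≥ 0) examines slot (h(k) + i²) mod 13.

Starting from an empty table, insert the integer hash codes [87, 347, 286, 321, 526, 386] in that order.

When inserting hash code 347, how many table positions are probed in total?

87: h=0 => slot 0
347: h=0, probe 0,1 => slot 1
286: h=11 => slot 11
321: h=0, probe 0,1,4 => slot 4
526: h=8 => slot 8
386: h=0, probe 0,1,4,9 => slot 9
Table: [87, 347, _, _, 321, _, _, _, 526, 386, _, 286, _]

2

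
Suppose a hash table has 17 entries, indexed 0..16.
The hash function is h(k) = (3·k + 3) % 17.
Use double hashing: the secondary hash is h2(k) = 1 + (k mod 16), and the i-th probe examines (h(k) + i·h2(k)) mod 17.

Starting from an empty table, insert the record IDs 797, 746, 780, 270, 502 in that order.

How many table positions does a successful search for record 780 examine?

2

Insert 797: h=14, slot 14 empty -> index 14.
Insert 746: h=14, h2=11, slot 14 occupied -> index 8.
Insert 780: h=14, h2=13, slot 14 occupied -> index 10.
Insert 270: h=14, h2=15, slot 14 occupied -> index 12.
Insert 502: h=13, slot 13 empty -> index 13.
Table: [—, —, —, —, —, —, —, —, 746, —, 780, —, 270, 502, 797, —, —]
Lookup 780: h=14, h2=13, probe 14,10 → found at 10.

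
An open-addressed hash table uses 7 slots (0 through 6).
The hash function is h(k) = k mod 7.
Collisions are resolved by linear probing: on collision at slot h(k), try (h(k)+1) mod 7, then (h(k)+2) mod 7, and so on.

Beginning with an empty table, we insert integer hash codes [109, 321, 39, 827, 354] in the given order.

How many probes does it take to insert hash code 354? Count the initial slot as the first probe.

Insert 109: h=4, slot 4 empty -> index 4.
Insert 321: h=6, slot 6 empty -> index 6.
Insert 39: h=4, slot 4 occupied -> index 5.
Insert 827: h=1, slot 1 empty -> index 1.
Insert 354: h=4, slots 4,5,6 occupied -> index 0.
Table: [354, 827, -, -, 109, 39, 321]

4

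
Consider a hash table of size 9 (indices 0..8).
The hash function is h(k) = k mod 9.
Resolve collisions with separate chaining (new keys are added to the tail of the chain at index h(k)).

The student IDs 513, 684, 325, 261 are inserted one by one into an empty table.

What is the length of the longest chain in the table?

3

513 -> bucket 0
684 -> bucket 0 (collision)
325 -> bucket 1
261 -> bucket 0 (collision)
Final buckets:
0: 513 -> 684 -> 261
1: 325
2: —
3: —
4: —
5: —
6: —
7: —
8: —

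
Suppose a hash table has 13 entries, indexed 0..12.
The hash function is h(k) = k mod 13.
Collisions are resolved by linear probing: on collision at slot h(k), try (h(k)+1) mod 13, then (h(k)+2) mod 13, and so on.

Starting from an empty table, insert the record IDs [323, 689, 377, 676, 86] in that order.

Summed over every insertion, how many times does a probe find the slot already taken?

3

Insert 323: h=11, slot 11 empty -> index 11.
Insert 689: h=0, slot 0 empty -> index 0.
Insert 377: h=0, slot 0 occupied -> index 1.
Insert 676: h=0, slots 0,1 occupied -> index 2.
Insert 86: h=8, slot 8 empty -> index 8.
Table: [689, 377, 676, _, _, _, _, _, 86, _, _, 323, _]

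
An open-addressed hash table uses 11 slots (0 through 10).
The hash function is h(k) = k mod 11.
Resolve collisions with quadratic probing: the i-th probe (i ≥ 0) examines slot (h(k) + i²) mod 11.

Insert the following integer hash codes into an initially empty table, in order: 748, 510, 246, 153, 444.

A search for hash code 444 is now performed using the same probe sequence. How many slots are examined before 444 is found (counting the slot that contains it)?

748 hashes to 0; slot 0 is free -> place at 0.
510 hashes to 4; slot 4 is free -> place at 4.
246 hashes to 4; 4 taken -> place at 5.
153 hashes to 10; slot 10 is free -> place at 10.
444 hashes to 4; 4,5 taken -> place at 8.
Table: [748, ∅, ∅, ∅, 510, 246, ∅, ∅, 444, ∅, 153]
Lookup 444: h=4, probe 4,5,8 → found at 8.

3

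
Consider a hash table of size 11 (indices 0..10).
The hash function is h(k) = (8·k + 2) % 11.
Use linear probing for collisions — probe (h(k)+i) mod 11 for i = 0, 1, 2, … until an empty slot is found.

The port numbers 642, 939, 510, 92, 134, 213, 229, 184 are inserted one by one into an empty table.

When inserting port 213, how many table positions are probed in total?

Insert 642: h=1, slot 1 empty => index 1.
Insert 939: h=1, slot 1 occupied => index 2.
Insert 510: h=1, slots 1,2 occupied => index 3.
Insert 92: h=1, slots 1,2,3 occupied => index 4.
Insert 134: h=7, slot 7 empty => index 7.
Insert 213: h=1, slots 1,2,3,4 occupied => index 5.
Insert 229: h=8, slot 8 empty => index 8.
Insert 184: h=0, slot 0 empty => index 0.
Table: [184, 642, 939, 510, 92, 213, ∅, 134, 229, ∅, ∅]

5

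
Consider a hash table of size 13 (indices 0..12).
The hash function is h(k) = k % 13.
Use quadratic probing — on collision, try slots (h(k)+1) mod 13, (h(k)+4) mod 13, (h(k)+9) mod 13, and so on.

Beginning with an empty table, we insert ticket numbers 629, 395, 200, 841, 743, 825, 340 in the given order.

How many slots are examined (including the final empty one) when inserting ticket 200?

3

629 hashes to 5; slot 5 is free => place at 5.
395 hashes to 5; 5 taken => place at 6.
200 hashes to 5; 5,6 taken => place at 9.
841 hashes to 9; 9 taken => place at 10.
743 hashes to 2; slot 2 is free => place at 2.
825 hashes to 6; 6 taken => place at 7.
340 hashes to 2; 2 taken => place at 3.
Table: [., ., 743, 340, ., 629, 395, 825, ., 200, 841, ., .]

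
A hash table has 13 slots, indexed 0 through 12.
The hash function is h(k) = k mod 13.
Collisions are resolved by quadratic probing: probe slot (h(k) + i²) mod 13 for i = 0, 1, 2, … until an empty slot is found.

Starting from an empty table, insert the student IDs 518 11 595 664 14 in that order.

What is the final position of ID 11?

12

Insert 518: h=11, slot 11 empty → index 11.
Insert 11: h=11, slot 11 occupied → index 12.
Insert 595: h=10, slot 10 empty → index 10.
Insert 664: h=1, slot 1 empty → index 1.
Insert 14: h=1, slot 1 occupied → index 2.
Table: [—, 664, 14, —, —, —, —, —, —, —, 595, 518, 11]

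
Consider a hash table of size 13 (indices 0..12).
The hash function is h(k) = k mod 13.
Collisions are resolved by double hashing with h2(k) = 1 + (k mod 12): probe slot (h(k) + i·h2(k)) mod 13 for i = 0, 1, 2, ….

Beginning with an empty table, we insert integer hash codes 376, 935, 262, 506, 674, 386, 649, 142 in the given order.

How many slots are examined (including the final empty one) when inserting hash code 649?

3

Insert 376: h=12, slot 12 empty -> index 12.
Insert 935: h=12, h2=12, slot 12 occupied -> index 11.
Insert 262: h=2, slot 2 empty -> index 2.
Insert 506: h=12, h2=3, slots 12,2 occupied -> index 5.
Insert 674: h=11, h2=3, slot 11 occupied -> index 1.
Insert 386: h=9, slot 9 empty -> index 9.
Insert 649: h=12, h2=2, slots 12,1 occupied -> index 3.
Insert 142: h=12, h2=11, slot 12 occupied -> index 10.
Table: [., 674, 262, 649, ., 506, ., ., ., 386, 142, 935, 376]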